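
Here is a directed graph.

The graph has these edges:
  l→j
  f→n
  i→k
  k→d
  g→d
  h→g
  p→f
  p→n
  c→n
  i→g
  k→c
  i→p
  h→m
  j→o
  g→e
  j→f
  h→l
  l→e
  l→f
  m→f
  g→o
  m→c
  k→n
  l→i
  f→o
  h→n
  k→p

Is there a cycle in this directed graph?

No

DFS with white/gray/black marking, starting from e:
e gray
e black
o gray
o black
c gray
  n gray
  n black
c black
i gray
  g gray
    g→e: e black — skip
    g→o: o black — skip
    d gray
    d black
  g black
  p gray
    p→n: n black — skip
    f gray
      f→n: n black — skip
      f→o: o black — skip
    f black
  p black
  k gray
    k→c: c black — skip
    k→n: n black — skip
    k→d: d black — skip
    k→p: p black — skip
  k black
i black
m gray
  m→f: f black — skip
  m→c: c black — skip
m black
h gray
  l gray
    j gray
      j→o: o black — skip
      j→f: f black — skip
    j black
    l→e: e black — skip
    l→i: i black — skip
    l→f: f black — skip
  l black
  h→g: g black — skip
  h→m: m black — skip
  h→n: n black — skip
h black
Every edge goes to a white or black vertex — no back edge, so the graph is acyclic.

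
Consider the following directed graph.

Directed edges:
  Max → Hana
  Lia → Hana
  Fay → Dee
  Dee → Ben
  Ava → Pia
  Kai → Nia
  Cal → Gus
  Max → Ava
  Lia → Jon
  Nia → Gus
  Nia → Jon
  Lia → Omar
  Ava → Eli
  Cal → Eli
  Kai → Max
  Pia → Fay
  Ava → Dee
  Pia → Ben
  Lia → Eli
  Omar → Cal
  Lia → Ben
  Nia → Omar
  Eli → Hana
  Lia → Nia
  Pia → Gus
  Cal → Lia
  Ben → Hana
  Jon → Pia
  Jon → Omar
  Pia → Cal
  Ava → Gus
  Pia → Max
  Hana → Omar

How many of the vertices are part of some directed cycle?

13

A vertex is on a directed cycle iff it belongs to a strongly connected component of size ≥ 2 (or has a self-loop).
The vertices on cycles are {Ava, Ben, Cal, Dee, Eli, Fay, Jon, Lia, Max, Nia, Pia, Hana, Omar} — 13 in total.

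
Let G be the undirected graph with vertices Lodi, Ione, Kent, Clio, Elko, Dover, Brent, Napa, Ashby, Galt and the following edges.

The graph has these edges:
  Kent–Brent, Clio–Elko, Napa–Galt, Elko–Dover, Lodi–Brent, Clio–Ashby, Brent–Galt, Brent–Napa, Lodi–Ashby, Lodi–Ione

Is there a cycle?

Yes

DFS, tracking each vertex's parent; an edge to a visited non-parent vertex closes a cycle.
Start from Galt:
visit Galt (parent –)
  visit Brent (parent Galt)
    visit Lodi (parent Brent)
      Lodi–Brent: parent, skip
      visit Ione (parent Lodi)
        Ione–Lodi: parent, skip
      visit Ashby (parent Lodi)
        Ashby–Lodi: parent, skip
        visit Clio (parent Ashby)
          visit Elko (parent Clio)
            visit Dover (parent Elko)
              Dover–Elko: parent, skip
            Elko–Clio: parent, skip
          Clio–Ashby: parent, skip
    Brent–Galt: parent, skip
    visit Kent (parent Brent)
      Kent–Brent: parent, skip
    visit Napa (parent Brent)
      Napa–Brent: parent, skip
      Napa–Galt: Galt visited and ≠ parent → cycle
Cycle: Galt – Brent – Napa – Galt.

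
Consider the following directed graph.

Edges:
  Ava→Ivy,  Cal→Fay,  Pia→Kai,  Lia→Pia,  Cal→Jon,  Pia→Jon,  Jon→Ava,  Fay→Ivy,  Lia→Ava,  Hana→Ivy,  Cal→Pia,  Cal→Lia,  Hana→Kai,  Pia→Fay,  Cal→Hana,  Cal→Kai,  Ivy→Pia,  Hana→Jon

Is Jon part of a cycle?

Yes

Jon is on a cycle iff Jon can reach itself via ≥1 edge.
Jon → Ava → Ivy → Pia → Jon — yes.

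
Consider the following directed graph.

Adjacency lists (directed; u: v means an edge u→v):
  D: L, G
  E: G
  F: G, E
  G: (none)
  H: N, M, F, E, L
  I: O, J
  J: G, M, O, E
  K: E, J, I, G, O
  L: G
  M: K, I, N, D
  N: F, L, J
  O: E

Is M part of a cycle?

M is on a cycle iff M can reach itself via ≥1 edge.
M → K → J → M — yes.

Yes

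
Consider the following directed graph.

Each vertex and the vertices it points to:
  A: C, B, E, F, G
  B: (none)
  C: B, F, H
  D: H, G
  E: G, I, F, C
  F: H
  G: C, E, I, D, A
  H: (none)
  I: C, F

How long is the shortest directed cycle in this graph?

2

For each vertex v, BFS finds the shortest path from v back to v.
The shortest such closed walk is E → G → E, length 2.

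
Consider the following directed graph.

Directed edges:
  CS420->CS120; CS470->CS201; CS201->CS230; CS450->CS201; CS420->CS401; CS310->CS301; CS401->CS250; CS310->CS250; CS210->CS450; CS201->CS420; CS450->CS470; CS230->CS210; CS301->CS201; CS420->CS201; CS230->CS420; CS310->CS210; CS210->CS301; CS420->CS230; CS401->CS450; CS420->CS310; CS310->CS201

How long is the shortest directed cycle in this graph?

For each vertex v, BFS finds the shortest path from v back to v.
The shortest such closed walk is CS420 → CS201 → CS420, length 2.

2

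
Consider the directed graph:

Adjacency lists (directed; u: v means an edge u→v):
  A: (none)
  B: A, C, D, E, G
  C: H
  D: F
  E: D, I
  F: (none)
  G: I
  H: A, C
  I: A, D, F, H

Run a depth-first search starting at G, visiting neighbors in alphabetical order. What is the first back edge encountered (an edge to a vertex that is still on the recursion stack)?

C->H

DFS from G (visiting neighbors in alphabetical order); mark gray on enter, black on exit:
G gray
  I gray
    A gray
    A black
    D gray
      F gray
      F black
    D black
    I→F: F black — skip
    H gray
      H→A: A black — skip
      C gray
        C→H: H is gray → back edge
First back edge: C → H.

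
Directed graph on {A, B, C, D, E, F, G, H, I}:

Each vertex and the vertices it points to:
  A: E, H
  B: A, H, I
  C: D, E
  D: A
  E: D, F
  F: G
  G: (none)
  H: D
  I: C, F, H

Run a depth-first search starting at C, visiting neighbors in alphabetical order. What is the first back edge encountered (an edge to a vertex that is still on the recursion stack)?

DFS from C (visiting neighbors in alphabetical order); mark gray on enter, black on exit:
C gray
  D gray
    A gray
      E gray
        E→D: D is gray → back edge
First back edge: E → D.

E->D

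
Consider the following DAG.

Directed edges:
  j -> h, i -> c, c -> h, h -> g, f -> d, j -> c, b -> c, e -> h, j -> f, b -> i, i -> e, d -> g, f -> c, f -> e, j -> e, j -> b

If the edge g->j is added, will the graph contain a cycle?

Adding g→j creates a cycle iff j can already reach g.
Path from j: j → h → g.
So j → … → g → j is a cycle.

Yes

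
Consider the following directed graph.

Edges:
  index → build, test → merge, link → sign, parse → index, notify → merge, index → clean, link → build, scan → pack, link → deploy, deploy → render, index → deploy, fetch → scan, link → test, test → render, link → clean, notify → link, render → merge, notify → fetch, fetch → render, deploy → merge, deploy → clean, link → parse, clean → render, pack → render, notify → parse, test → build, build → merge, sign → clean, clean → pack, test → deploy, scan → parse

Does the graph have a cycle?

No

DFS with white/gray/black marking, starting from pack:
pack gray
  render gray
    merge gray
    merge black
  render black
pack black
scan gray
  parse gray
    index gray
      deploy gray
        deploy→render: render black — skip
        clean gray
          clean→pack: pack black — skip
          clean→render: render black — skip
        clean black
        deploy→merge: merge black — skip
      deploy black
      build gray
        build→merge: merge black — skip
      build black
      index→clean: clean black — skip
    index black
  parse black
  scan→pack: pack black — skip
scan black
link gray
  link→clean: clean black — skip
  link→parse: parse black — skip
  link→deploy: deploy black — skip
  link→build: build black — skip
  test gray
    test→deploy: deploy black — skip
    test→build: build black — skip
    test→merge: merge black — skip
    test→render: render black — skip
  test black
  sign gray
    sign→clean: clean black — skip
  sign black
link black
notify gray
  fetch gray
    fetch→render: render black — skip
    fetch→scan: scan black — skip
  fetch black
  notify→link: link black — skip
  notify→parse: parse black — skip
  notify→merge: merge black — skip
notify black
Every edge goes to a white or black vertex — no back edge, so the graph is acyclic.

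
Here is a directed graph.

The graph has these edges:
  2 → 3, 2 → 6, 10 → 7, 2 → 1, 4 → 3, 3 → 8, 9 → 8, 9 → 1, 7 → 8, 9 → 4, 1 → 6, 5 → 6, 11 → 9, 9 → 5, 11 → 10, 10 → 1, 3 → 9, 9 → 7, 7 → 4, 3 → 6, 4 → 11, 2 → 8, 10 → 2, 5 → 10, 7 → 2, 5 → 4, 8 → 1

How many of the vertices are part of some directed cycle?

8

A vertex is on a directed cycle iff it belongs to a strongly connected component of size ≥ 2 (or has a self-loop).
The vertices on cycles are {2, 3, 4, 5, 7, 9, 10, 11} — 8 in total.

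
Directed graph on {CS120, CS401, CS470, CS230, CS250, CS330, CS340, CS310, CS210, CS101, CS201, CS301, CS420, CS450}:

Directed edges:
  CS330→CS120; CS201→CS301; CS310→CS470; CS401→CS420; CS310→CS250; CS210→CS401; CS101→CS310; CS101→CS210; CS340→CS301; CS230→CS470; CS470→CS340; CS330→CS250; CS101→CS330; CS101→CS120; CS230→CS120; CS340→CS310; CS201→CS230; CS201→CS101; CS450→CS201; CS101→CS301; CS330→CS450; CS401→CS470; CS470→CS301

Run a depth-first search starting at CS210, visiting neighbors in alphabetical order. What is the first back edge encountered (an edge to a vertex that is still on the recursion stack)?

CS310->CS470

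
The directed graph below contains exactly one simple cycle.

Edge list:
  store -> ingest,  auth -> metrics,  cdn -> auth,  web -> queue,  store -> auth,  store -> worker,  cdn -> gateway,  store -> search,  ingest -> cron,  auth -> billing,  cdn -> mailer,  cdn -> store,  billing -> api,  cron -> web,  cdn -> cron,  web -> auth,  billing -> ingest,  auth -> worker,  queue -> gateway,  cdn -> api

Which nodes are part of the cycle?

web, auth, cron, ingest, billing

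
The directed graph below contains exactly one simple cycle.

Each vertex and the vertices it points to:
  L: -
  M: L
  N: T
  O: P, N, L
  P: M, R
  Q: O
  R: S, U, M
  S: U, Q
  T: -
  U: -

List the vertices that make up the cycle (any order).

O, P, Q, R, S

DFS with gray/black marking from O:
O gray
  P gray
    M gray
      L gray
      L black
    M black
    R gray
      S gray
        U gray
        U black
        Q gray
          Q→O: O is gray → back edge
Back edge closes the cycle O → P → R → S → Q → O; its vertices are {O, P, Q, R, S}.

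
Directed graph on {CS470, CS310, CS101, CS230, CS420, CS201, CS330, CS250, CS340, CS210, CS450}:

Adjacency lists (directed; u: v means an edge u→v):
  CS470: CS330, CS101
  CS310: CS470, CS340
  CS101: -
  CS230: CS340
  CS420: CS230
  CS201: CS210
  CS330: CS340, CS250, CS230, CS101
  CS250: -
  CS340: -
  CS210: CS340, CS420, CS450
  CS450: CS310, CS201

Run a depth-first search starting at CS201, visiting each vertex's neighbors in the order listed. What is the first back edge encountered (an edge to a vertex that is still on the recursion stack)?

CS450→CS201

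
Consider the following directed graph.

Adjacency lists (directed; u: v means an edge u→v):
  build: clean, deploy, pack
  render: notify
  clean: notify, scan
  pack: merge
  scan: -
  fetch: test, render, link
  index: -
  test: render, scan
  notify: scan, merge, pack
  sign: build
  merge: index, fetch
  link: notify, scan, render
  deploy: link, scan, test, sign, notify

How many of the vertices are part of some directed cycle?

A vertex is on a directed cycle iff it belongs to a strongly connected component of size ≥ 2 (or has a self-loop).
The vertices on cycles are {link, pack, sign, test, build, fetch, merge, deploy, notify, render} — 10 in total.

10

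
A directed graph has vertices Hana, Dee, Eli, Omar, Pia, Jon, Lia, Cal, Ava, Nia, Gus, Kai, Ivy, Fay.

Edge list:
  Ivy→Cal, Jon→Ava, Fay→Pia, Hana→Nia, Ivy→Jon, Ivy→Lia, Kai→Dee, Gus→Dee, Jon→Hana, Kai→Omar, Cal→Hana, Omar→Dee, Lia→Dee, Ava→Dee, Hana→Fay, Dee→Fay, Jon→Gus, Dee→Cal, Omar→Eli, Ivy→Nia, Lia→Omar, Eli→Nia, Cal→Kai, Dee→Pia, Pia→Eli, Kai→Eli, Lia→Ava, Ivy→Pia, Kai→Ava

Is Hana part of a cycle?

No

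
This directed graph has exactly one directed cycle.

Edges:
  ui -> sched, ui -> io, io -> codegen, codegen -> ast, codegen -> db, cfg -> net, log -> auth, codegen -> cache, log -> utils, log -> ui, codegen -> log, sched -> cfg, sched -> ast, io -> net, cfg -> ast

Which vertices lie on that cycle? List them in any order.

DFS with gray/black marking from codegen:
codegen gray
  cache gray
  cache black
  ast gray
  ast black
  db gray
  db black
  log gray
    utils gray
    utils black
    auth gray
    auth black
    ui gray
      sched gray
        cfg gray
          net gray
          net black
          cfg→ast: ast black — skip
        cfg black
        sched→ast: ast black — skip
      sched black
      io gray
        io→codegen: codegen is gray → back edge
Back edge closes the cycle codegen → log → ui → io → codegen; its vertices are {io, ui, log, codegen}.

io, ui, log, codegen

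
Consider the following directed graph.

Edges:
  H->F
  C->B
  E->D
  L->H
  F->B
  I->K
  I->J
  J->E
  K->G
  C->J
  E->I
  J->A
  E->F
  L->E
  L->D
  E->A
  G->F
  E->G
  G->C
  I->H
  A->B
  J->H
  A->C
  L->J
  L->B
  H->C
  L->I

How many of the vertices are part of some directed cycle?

8

A vertex is on a directed cycle iff it belongs to a strongly connected component of size ≥ 2 (or has a self-loop).
The vertices on cycles are {A, C, E, G, H, I, J, K} — 8 in total.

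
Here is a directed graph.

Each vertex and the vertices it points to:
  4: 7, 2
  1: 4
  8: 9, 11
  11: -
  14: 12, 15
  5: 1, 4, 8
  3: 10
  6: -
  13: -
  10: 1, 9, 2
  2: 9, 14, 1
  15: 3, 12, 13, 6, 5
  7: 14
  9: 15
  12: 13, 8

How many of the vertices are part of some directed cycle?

12

A vertex is on a directed cycle iff it belongs to a strongly connected component of size ≥ 2 (or has a self-loop).
The vertices on cycles are {1, 2, 3, 4, 5, 7, 8, 9, 10, 12, 14, 15} — 12 in total.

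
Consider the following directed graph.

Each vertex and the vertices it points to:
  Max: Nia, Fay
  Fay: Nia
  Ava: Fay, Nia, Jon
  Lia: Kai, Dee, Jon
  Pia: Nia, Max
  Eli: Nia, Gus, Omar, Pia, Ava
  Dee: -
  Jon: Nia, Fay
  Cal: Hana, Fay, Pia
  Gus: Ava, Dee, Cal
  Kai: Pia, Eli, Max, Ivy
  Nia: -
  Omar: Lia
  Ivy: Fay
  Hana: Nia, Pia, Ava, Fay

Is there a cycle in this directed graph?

DFS with white/gray/black marking, starting from Omar:
Omar gray
  Lia gray
    Kai gray
      Pia gray
        Nia gray
        Nia black
        Max gray
          Max→Nia: Nia black — skip
          Fay gray
            Fay→Nia: Nia black — skip
          Fay black
        Max black
      Pia black
      Eli gray
        Eli→Nia: Nia black — skip
        Gus gray
          Ava gray
            Ava→Fay: Fay black — skip
            Ava→Nia: Nia black — skip
            Jon gray
              Jon→Nia: Nia black — skip
              Jon→Fay: Fay black — skip
            Jon black
          Ava black
          Dee gray
          Dee black
          Cal gray
            Hana gray
              Hana→Nia: Nia black — skip
              Hana→Pia: Pia black — skip
              Hana→Ava: Ava black — skip
              Hana→Fay: Fay black — skip
            Hana black
            Cal→Fay: Fay black — skip
            Cal→Pia: Pia black — skip
          Cal black
        Gus black
        Eli→Omar: Omar is gray → back edge
Back edge found, so a cycle exists: Omar → Lia → Kai → Eli → Omar.

Yes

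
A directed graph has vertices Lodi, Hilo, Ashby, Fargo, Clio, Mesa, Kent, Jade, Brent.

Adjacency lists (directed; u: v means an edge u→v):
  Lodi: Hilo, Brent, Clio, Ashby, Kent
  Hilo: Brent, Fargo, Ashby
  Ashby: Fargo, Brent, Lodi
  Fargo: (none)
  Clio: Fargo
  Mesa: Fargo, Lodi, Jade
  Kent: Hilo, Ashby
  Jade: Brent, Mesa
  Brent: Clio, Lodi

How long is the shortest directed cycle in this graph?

2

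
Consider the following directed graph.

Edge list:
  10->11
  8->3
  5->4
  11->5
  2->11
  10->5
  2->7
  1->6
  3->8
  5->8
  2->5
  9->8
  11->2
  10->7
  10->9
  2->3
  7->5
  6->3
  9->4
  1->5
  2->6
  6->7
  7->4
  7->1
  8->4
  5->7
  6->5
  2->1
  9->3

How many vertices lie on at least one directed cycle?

8

A vertex is on a directed cycle iff it belongs to a strongly connected component of size ≥ 2 (or has a self-loop).
The vertices on cycles are {1, 2, 3, 5, 6, 7, 8, 11} — 8 in total.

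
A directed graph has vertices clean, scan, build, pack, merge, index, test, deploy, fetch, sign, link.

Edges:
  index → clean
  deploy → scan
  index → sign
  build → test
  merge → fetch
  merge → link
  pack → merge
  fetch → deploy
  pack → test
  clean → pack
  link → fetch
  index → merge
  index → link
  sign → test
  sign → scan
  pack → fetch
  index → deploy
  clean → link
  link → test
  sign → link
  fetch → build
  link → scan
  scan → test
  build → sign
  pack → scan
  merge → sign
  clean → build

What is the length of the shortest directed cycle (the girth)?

4

For each vertex v, BFS finds the shortest path from v back to v.
The shortest such closed walk is fetch → build → sign → link → fetch, length 4.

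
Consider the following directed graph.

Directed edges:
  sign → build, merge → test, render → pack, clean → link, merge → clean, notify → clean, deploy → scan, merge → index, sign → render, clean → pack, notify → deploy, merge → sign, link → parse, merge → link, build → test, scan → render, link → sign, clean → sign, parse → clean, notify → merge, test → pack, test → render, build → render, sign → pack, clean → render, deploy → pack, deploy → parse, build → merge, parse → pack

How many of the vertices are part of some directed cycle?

6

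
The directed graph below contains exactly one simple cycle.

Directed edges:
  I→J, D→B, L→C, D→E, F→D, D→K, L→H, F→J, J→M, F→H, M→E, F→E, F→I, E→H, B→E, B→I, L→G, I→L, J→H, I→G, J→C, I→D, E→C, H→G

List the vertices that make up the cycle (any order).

DFS with gray/black marking from I:
I gray
  J gray
    C gray
    C black
    H gray
      G gray
      G black
    H black
    M gray
      E gray
        E→C: C black — skip
        E→H: H black — skip
      E black
    M black
  J black
  L gray
    L→G: G black — skip
    L→C: C black — skip
    L→H: H black — skip
  L black
  D gray
    B gray
      B→I: I is gray → back edge
Back edge closes the cycle I → D → B → I; its vertices are {B, D, I}.

B, D, I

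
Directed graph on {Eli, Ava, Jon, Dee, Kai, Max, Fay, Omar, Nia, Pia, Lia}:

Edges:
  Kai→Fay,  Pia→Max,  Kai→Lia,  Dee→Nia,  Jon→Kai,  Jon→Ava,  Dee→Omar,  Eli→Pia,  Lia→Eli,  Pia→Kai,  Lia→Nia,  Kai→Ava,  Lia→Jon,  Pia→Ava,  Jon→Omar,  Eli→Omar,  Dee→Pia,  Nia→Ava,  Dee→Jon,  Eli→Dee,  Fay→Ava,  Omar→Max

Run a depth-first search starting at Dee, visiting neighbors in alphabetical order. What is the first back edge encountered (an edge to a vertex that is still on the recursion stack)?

Eli->Dee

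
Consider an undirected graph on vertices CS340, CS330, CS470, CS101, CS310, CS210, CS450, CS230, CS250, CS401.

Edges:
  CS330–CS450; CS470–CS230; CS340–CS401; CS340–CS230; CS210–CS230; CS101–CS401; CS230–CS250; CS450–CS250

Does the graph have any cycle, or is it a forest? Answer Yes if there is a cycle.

No

DFS, tracking each vertex's parent; an edge to a visited non-parent vertex closes a cycle.
Start from CS101:
visit CS101 (parent –)
  visit CS401 (parent CS101)
    CS401–CS101: parent, skip
    visit CS340 (parent CS401)
      visit CS230 (parent CS340)
        visit CS470 (parent CS230)
          CS470–CS230: parent, skip
        visit CS210 (parent CS230)
          CS210–CS230: parent, skip
        CS230–CS340: parent, skip
        visit CS250 (parent CS230)
          CS250–CS230: parent, skip
          visit CS450 (parent CS250)
            CS450–CS250: parent, skip
            visit CS330 (parent CS450)
              CS330–CS450: parent, skip
      CS340–CS401: parent, skip
visit CS310 (parent –)
No non-parent visited neighbor found — the graph is a forest.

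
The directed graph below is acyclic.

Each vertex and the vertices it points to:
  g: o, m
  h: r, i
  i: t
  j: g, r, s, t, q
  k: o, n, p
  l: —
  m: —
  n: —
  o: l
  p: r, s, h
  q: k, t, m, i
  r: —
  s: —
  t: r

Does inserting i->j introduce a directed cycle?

Yes

Adding i→j creates a cycle iff j can already reach i.
Path from j: j → q → i.
So j → … → i → j is a cycle.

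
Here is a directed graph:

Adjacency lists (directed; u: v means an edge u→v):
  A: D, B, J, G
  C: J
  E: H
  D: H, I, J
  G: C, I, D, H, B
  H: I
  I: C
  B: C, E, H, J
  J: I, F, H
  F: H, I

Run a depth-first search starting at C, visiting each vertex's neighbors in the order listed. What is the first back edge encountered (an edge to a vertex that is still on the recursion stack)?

DFS from C (visiting each vertex's neighbors in the order listed); mark gray on enter, black on exit:
C gray
  J gray
    I gray
      I→C: C is gray → back edge
First back edge: I → C.

I->C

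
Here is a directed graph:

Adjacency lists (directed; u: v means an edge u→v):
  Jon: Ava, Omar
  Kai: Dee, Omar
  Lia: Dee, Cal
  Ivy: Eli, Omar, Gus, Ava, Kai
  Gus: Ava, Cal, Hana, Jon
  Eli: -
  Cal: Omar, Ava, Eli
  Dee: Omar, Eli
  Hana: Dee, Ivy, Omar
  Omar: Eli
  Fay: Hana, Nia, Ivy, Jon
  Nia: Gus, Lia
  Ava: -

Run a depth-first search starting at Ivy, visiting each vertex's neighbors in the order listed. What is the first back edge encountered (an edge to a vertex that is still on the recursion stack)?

DFS from Ivy (visiting each vertex's neighbors in the order listed); mark gray on enter, black on exit:
Ivy gray
  Eli gray
  Eli black
  Omar gray
    Omar→Eli: Eli black — skip
  Omar black
  Gus gray
    Ava gray
    Ava black
    Cal gray
      Cal→Omar: Omar black — skip
      Cal→Ava: Ava black — skip
      Cal→Eli: Eli black — skip
    Cal black
    Hana gray
      Dee gray
        Dee→Omar: Omar black — skip
        Dee→Eli: Eli black — skip
      Dee black
      Hana→Ivy: Ivy is gray → back edge
First back edge: Hana → Ivy.

Hana->Ivy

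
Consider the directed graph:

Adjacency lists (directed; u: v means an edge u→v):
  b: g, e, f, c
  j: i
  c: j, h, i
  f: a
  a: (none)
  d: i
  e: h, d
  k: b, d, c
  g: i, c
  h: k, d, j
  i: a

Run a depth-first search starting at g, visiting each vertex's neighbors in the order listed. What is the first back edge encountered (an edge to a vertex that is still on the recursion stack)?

b->g

DFS from g (visiting each vertex's neighbors in the order listed); mark gray on enter, black on exit:
g gray
  i gray
    a gray
    a black
  i black
  c gray
    j gray
      j→i: i black — skip
    j black
    h gray
      k gray
        b gray
          b→g: g is gray → back edge
First back edge: b → g.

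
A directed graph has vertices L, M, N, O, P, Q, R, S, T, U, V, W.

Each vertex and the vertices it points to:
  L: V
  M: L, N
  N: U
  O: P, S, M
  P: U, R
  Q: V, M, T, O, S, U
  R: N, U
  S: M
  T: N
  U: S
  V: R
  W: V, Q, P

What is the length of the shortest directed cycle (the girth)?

For each vertex v, BFS finds the shortest path from v back to v.
The shortest such closed walk is M → N → U → S → M, length 4.

4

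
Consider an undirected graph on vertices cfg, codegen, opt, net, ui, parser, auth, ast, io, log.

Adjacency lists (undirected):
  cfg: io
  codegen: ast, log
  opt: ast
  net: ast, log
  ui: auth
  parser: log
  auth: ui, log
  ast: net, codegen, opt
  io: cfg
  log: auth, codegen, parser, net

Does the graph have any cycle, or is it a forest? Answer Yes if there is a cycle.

Yes

DFS, tracking each vertex's parent; an edge to a visited non-parent vertex closes a cycle.
Start from cfg:
visit cfg (parent –)
  visit io (parent cfg)
    io–cfg: parent, skip
visit codegen (parent –)
  visit ast (parent codegen)
    visit net (parent ast)
      net–ast: parent, skip
      visit log (parent net)
        visit auth (parent log)
          visit ui (parent auth)
            ui–auth: parent, skip
          auth–log: parent, skip
        log–codegen: codegen visited and ≠ parent → cycle
Cycle: codegen – ast – net – log – codegen.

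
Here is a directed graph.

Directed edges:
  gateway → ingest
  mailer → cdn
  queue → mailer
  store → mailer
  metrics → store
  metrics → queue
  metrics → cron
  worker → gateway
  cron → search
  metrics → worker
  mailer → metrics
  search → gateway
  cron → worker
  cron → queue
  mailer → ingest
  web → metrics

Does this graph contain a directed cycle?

DFS with white/gray/black marking, starting from metrics:
metrics gray
  worker gray
    gateway gray
      ingest gray
      ingest black
    gateway black
  worker black
  store gray
    mailer gray
      mailer→ingest: ingest black — skip
      mailer→metrics: metrics is gray → back edge
Back edge found, so a cycle exists: metrics → store → mailer → metrics.

Yes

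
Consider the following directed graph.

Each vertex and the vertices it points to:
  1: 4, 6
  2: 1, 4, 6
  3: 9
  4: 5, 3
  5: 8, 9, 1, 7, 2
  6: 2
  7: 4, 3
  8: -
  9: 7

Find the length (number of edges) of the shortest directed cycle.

2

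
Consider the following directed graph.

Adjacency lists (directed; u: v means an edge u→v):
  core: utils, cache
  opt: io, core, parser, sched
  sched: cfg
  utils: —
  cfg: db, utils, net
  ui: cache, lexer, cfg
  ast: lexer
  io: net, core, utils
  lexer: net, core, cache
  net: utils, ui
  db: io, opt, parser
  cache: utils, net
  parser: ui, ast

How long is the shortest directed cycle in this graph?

3

For each vertex v, BFS finds the shortest path from v back to v.
The shortest such closed walk is cfg → net → ui → cfg, length 3.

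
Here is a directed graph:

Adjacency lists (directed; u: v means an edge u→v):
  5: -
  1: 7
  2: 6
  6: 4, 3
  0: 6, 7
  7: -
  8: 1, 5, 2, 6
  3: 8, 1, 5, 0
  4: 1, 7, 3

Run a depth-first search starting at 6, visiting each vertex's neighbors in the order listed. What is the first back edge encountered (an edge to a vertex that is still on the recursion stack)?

2→6

DFS from 6 (visiting each vertex's neighbors in the order listed); mark gray on enter, black on exit:
6 gray
  4 gray
    1 gray
      7 gray
      7 black
    1 black
    4→7: 7 black — skip
    3 gray
      8 gray
        8→1: 1 black — skip
        5 gray
        5 black
        2 gray
          2→6: 6 is gray → back edge
First back edge: 2 → 6.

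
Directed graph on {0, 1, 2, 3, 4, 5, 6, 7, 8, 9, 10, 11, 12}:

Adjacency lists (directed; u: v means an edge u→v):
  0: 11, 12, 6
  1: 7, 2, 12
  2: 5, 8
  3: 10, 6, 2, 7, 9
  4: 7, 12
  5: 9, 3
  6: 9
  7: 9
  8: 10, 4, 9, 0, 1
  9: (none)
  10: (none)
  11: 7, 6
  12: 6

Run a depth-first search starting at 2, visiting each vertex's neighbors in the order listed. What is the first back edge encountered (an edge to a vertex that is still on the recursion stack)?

3→2

DFS from 2 (visiting each vertex's neighbors in the order listed); mark gray on enter, black on exit:
2 gray
  5 gray
    9 gray
    9 black
    3 gray
      10 gray
      10 black
      6 gray
        6→9: 9 black — skip
      6 black
      3→2: 2 is gray → back edge
First back edge: 3 → 2.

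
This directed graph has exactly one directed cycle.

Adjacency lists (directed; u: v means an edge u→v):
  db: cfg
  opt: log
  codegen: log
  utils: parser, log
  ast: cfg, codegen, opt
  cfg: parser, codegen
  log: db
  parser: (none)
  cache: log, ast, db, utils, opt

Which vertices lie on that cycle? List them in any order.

db, cfg, log, codegen

DFS with gray/black marking from db:
db gray
  cfg gray
    parser gray
    parser black
    codegen gray
      log gray
        log→db: db is gray → back edge
Back edge closes the cycle db → cfg → codegen → log → db; its vertices are {db, cfg, log, codegen}.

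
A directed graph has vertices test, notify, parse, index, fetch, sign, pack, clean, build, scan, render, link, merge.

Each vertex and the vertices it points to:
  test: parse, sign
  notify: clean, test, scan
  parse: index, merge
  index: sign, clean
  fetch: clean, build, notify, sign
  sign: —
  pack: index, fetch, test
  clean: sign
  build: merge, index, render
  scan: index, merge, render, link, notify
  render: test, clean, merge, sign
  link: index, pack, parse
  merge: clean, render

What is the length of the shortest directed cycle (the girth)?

2

For each vertex v, BFS finds the shortest path from v back to v.
The shortest such closed walk is scan → notify → scan, length 2.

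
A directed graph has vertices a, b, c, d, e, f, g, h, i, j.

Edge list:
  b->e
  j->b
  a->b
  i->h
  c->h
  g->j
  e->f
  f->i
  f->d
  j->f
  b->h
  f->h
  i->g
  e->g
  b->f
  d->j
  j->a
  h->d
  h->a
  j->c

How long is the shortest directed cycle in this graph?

3

For each vertex v, BFS finds the shortest path from v back to v.
The shortest such closed walk is j → f → d → j, length 3.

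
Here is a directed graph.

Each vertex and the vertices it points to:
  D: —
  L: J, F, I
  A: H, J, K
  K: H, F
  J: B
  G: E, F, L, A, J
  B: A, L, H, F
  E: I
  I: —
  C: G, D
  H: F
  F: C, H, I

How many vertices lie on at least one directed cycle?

9

A vertex is on a directed cycle iff it belongs to a strongly connected component of size ≥ 2 (or has a self-loop).
The vertices on cycles are {A, B, C, F, G, H, J, K, L} — 9 in total.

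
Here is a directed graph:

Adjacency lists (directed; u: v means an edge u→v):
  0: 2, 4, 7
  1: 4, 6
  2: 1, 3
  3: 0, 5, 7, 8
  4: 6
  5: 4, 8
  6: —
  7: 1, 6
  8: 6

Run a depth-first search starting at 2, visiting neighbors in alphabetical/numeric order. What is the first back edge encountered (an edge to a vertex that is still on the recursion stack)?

DFS from 2 (visiting neighbors in alphabetical/numeric order); mark gray on enter, black on exit:
2 gray
  1 gray
    4 gray
      6 gray
      6 black
    4 black
    1→6: 6 black — skip
  1 black
  3 gray
    0 gray
      0→2: 2 is gray → back edge
First back edge: 0 → 2.

0->2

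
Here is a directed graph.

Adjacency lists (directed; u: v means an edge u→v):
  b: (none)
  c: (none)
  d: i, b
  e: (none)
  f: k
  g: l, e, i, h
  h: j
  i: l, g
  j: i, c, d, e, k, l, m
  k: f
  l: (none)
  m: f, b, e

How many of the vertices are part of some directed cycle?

A vertex is on a directed cycle iff it belongs to a strongly connected component of size ≥ 2 (or has a self-loop).
The vertices on cycles are {d, f, g, h, i, j, k} — 7 in total.

7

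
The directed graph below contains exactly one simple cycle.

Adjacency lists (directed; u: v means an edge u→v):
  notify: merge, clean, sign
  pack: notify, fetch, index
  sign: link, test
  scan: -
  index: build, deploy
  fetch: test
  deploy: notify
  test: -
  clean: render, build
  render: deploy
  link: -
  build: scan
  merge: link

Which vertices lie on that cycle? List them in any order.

DFS with gray/black marking from notify:
notify gray
  merge gray
    link gray
    link black
  merge black
  clean gray
    render gray
      deploy gray
        deploy→notify: notify is gray → back edge
Back edge closes the cycle notify → clean → render → deploy → notify; its vertices are {clean, deploy, notify, render}.

clean, deploy, notify, render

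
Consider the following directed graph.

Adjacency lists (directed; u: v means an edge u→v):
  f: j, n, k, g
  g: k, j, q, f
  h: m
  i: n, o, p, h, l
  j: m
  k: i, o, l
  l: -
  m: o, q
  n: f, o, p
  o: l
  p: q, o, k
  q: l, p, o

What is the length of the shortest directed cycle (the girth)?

2

For each vertex v, BFS finds the shortest path from v back to v.
The shortest such closed walk is g → f → g, length 2.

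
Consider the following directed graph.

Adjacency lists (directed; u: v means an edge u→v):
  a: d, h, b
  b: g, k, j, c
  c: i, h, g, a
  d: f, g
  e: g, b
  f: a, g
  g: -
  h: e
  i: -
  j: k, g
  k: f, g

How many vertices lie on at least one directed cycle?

A vertex is on a directed cycle iff it belongs to a strongly connected component of size ≥ 2 (or has a self-loop).
The vertices on cycles are {a, b, c, d, e, f, h, j, k} — 9 in total.

9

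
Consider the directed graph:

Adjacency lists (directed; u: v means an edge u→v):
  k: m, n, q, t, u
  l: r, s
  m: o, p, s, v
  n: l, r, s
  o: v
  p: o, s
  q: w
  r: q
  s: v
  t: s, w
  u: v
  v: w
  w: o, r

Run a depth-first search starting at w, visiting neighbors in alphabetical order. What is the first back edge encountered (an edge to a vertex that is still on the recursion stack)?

DFS from w (visiting neighbors in alphabetical order); mark gray on enter, black on exit:
w gray
  o gray
    v gray
      v→w: w is gray → back edge
First back edge: v → w.

v→w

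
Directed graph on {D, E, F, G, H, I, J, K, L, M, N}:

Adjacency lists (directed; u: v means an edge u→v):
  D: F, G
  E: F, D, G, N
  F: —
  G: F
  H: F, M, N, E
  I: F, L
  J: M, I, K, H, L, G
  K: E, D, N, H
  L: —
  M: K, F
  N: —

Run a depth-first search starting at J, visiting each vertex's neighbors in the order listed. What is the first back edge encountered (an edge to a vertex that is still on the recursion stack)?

DFS from J (visiting each vertex's neighbors in the order listed); mark gray on enter, black on exit:
J gray
  M gray
    K gray
      E gray
        F gray
        F black
        D gray
          D→F: F black — skip
          G gray
            G→F: F black — skip
          G black
        D black
        E→G: G black — skip
        N gray
        N black
      E black
      K→D: D black — skip
      K→N: N black — skip
      H gray
        H→F: F black — skip
        H→M: M is gray → back edge
First back edge: H → M.

H→M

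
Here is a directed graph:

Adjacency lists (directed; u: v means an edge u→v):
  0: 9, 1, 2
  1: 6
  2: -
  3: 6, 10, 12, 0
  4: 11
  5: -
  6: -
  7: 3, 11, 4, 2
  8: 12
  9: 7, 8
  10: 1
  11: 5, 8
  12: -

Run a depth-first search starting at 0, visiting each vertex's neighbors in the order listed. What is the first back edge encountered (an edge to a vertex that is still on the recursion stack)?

DFS from 0 (visiting each vertex's neighbors in the order listed); mark gray on enter, black on exit:
0 gray
  9 gray
    7 gray
      3 gray
        6 gray
        6 black
        10 gray
          1 gray
            1→6: 6 black — skip
          1 black
        10 black
        12 gray
        12 black
        3→0: 0 is gray → back edge
First back edge: 3 → 0.

3->0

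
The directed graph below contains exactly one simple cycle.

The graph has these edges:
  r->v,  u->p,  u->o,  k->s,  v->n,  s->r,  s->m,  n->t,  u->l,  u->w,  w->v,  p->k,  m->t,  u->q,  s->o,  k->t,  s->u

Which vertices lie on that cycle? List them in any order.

k, p, s, u

DFS with gray/black marking from s:
s gray
  o gray
  o black
  r gray
    v gray
      n gray
        t gray
        t black
      n black
    v black
  r black
  u gray
    l gray
    l black
    u→o: o black — skip
    q gray
    q black
    p gray
      k gray
        k→s: s is gray → back edge
Back edge closes the cycle s → u → p → k → s; its vertices are {k, p, s, u}.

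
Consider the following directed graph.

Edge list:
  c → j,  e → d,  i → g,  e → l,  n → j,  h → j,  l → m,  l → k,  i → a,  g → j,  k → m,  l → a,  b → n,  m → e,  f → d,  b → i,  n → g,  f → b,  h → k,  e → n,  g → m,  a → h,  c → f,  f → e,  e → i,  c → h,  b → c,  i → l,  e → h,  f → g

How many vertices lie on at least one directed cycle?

12

A vertex is on a directed cycle iff it belongs to a strongly connected component of size ≥ 2 (or has a self-loop).
The vertices on cycles are {a, b, c, e, f, g, h, i, k, l, m, n} — 12 in total.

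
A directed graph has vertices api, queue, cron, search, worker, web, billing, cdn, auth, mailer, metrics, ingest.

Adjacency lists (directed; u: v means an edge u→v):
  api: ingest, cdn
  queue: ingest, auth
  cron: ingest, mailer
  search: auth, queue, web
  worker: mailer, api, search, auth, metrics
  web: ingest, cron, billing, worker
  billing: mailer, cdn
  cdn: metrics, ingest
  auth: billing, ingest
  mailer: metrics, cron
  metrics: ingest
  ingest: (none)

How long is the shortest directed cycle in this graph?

2

For each vertex v, BFS finds the shortest path from v back to v.
The shortest such closed walk is cron → mailer → cron, length 2.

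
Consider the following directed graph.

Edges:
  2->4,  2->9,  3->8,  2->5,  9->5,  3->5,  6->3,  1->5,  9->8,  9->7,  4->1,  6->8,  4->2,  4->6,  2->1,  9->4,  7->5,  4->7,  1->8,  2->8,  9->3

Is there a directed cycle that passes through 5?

No

5 lies on a cycle iff there is a path from 5 back to itself.
Exploring from 5, it never reaches itself; equivalently, its strongly connected component is a singleton.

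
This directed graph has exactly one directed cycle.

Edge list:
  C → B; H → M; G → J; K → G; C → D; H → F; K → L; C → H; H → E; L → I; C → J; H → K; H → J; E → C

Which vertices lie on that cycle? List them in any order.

DFS with gray/black marking from C:
C gray
  H gray
    M gray
    M black
    J gray
    J black
    E gray
      E→C: C is gray → back edge
Back edge closes the cycle C → H → E → C; its vertices are {C, E, H}.

C, E, H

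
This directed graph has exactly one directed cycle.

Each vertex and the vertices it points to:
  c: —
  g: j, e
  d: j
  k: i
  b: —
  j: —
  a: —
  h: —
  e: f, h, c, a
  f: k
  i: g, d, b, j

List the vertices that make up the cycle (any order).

DFS with gray/black marking from e:
e gray
  f gray
    k gray
      i gray
        g gray
          j gray
          j black
          g→e: e is gray → back edge
Back edge closes the cycle e → f → k → i → g → e; its vertices are {e, f, g, i, k}.

e, f, g, i, k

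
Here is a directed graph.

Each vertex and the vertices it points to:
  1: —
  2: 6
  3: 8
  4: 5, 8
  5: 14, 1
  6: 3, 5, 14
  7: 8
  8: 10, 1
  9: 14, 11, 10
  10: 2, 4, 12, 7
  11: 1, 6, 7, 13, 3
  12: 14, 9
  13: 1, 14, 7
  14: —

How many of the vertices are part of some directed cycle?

11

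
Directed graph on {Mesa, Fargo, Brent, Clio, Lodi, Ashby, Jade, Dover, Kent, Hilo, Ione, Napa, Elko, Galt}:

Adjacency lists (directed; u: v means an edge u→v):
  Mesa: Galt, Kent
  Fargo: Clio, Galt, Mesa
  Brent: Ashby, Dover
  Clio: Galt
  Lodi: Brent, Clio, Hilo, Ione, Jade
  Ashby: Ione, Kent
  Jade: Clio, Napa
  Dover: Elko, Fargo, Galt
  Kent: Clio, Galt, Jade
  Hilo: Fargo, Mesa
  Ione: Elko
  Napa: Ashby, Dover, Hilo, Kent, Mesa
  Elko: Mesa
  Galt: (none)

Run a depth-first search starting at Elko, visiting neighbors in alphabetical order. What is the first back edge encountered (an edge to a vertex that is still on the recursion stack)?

DFS from Elko (visiting neighbors in alphabetical order); mark gray on enter, black on exit:
Elko gray
  Mesa gray
    Galt gray
    Galt black
    Kent gray
      Clio gray
        Clio→Galt: Galt black — skip
      Clio black
      Kent→Galt: Galt black — skip
      Jade gray
        Jade→Clio: Clio black — skip
        Napa gray
          Ashby gray
            Ione gray
              Ione→Elko: Elko is gray → back edge
First back edge: Ione → Elko.

Ione→Elko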